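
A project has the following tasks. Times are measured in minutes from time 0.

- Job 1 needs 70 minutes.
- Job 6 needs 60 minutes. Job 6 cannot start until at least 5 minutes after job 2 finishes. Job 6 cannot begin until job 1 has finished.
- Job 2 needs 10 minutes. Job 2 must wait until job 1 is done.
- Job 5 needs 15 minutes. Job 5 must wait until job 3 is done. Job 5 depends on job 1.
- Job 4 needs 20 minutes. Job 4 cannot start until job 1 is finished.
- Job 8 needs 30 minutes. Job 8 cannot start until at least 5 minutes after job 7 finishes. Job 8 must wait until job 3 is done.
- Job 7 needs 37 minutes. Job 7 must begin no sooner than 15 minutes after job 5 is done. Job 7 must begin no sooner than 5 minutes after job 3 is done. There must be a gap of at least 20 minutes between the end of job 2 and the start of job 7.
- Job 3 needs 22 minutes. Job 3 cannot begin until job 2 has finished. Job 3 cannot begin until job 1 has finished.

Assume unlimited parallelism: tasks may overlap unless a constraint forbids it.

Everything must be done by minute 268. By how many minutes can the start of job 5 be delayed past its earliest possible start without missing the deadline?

Job 1 has no prerequisites, so it starts at minute 0 and finishes at minute 70.
After job 1 (finishes minute 70), job 2 can start at minute 70 and finishes at minute 80.
For job 3: job 2 (finishes minute 80); job 1 (finishes minute 70). Taking the maximum gives a start of minute 80, and it finishes at 80 + 22 = minute 102.
Job 5 cannot start until job 3 (finishes minute 102); job 1 (finishes minute 70). The controlling bound is minute 102, so job 5 finishes at 102 + 15 = minute 117.

Working backward from the deadline:
Job 8 must finish by minute 268; it takes 30 minutes, so it must start by 268 − 30 = minute 238.
Job 7 must finish before job 8 (must start by minute 238, minus 5-minute gap → minute 233). With a 37-minute duration, job 7 must start by 233 − 37 = minute 196.
Job 5 must finish before job 7 (must start by minute 196, minus 15-minute gap → minute 181). With a 15-minute duration, job 5 must start by 181 − 15 = minute 166.
So job 5 can start as early as minute 102 and as late as minute 166, giving 166 − 102 = 64 minutes of slack.

64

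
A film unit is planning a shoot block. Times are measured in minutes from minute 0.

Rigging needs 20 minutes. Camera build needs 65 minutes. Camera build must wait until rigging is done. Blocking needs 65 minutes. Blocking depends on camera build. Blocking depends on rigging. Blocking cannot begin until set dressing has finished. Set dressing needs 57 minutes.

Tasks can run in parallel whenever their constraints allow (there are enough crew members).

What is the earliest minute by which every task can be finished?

Set dressing has no prerequisites, so it starts at minute 0 and finishes at minute 57.
Nothing blocks rigging, so it runs from minute 0 to minute 20.
Camera build cannot begin until rigging (finishes minute 20). It runs from minute 20 to 20 + 65 = minute 85.
Blocking cannot start until camera build (finishes minute 85); rigging (finishes minute 20); set dressing (finishes minute 57). The controlling bound is minute 85, so blocking finishes at 85 + 65 = minute 150.
All tasks are finished once the last one completes. Finish times: Rigging at 20, Set dressing at 57, Camera build at 85, Blocking at 150. The latest is minute 150.

150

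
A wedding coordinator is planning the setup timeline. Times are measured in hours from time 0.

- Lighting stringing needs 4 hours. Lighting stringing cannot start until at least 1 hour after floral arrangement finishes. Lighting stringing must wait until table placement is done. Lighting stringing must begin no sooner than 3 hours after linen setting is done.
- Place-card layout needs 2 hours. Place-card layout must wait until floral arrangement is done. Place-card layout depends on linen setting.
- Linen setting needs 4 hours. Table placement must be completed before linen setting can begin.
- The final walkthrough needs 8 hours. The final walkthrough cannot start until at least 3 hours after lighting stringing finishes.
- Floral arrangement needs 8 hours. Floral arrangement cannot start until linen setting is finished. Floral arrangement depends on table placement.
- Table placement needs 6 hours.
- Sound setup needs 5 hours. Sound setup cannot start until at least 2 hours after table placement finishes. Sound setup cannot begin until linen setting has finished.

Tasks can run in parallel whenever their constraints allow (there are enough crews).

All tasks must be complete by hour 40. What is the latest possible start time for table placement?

The final walkthrough has no dependents, so it just needs to finish by hour 40. Starting by 40 − 8 = hour 32 achieves that.
Since the final walkthrough (must start by hour 32, minus 3-hour gap → hour 29) depends on it, lighting stringing must finish by hour 29. Backing off its 4-hour duration gives a latest start of hour 25.
To finish by hour 40, place-card layout (duration 2) must start no later than hour 38.
Floral arrangement has several dependents: lighting stringing (must start by hour 25, minus 1-hour gap → hour 24); place-card layout (must start by hour 38). The earliest of those limits is hour 24, so floral arrangement must start by 24 − 8 = hour 16.
Sound setup has no dependents, so it just needs to finish by hour 40. Starting by 40 − 5 = hour 35 achieves that.
Linen setting has several dependents: floral arrangement (must start by hour 16); lighting stringing (must start by hour 25, minus 3-hour gap → hour 22); sound setup (must start by hour 35); place-card layout (must start by hour 38). The earliest of those limits is hour 16, so linen setting must start by 16 − 4 = hour 12.
Table placement must finish in time for linen setting (must start by hour 12); floral arrangement (must start by hour 16); lighting stringing (must start by hour 25); sound setup (must start by hour 35, minus 2-hour gap → hour 33). The tightest is hour 12, so table placement must start by 12 − 6 = hour 6.

6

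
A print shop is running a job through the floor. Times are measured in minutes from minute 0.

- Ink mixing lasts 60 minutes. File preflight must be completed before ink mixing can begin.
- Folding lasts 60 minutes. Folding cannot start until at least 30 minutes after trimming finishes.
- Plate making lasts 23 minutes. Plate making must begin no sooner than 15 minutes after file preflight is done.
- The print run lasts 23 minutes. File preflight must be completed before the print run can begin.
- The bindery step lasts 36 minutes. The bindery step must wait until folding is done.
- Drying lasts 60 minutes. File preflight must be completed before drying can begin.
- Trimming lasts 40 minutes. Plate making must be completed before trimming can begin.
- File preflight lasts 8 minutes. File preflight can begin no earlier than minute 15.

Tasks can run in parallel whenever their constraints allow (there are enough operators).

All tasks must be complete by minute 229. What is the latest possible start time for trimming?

63

The bindery step must finish by minute 229; it takes 36 minutes, so it must start by 229 − 36 = minute 193.
Folding has to be done before the bindery step (must start by minute 193). That means finishing by minute 193, i.e. starting by 193 − 60 = minute 133.
Since folding (must start by minute 133, minus 30-minute gap → minute 103) depends on it, trimming must finish by minute 103. Backing off its 40-minute duration gives a latest start of minute 63.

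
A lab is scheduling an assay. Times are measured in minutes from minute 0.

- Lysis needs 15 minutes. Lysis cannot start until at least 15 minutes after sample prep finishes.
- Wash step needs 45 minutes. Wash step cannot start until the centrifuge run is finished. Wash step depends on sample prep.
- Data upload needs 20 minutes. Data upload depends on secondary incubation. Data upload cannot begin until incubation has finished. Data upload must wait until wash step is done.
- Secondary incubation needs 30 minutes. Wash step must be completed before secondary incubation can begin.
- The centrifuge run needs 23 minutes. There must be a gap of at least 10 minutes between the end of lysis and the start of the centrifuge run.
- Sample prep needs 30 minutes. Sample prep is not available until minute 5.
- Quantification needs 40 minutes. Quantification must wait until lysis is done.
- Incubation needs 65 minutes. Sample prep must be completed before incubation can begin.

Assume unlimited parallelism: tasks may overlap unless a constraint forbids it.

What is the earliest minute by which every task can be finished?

Sample prep waits on its own release at minute 5, so it starts at minute 5 and finishes at 5 + 30 = minute 35.
After sample prep (finishes minute 35), incubation can start at minute 35 and finishes at minute 100.
After sample prep (finishes minute 35, plus 15-minute gap → minute 50), lysis can start at minute 50 and finishes at minute 65.
Quantification waits on lysis (finishes minute 65), so it starts at minute 65 and finishes at 65 + 40 = minute 105.
After lysis (finishes minute 65, plus 10-minute gap → minute 75), the centrifuge run can start at minute 75 and finishes at minute 98.
For wash step: the centrifuge run (finishes minute 98); sample prep (finishes minute 35). Taking the maximum gives a start of minute 98, and it finishes at 98 + 45 = minute 143.
Secondary incubation waits on wash step (finishes minute 143), so it starts at minute 143 and finishes at 143 + 30 = minute 173.
Data upload has to wait for secondary incubation (finishes minute 173); incubation (finishes minute 100); wash step (finishes minute 143). The latest of these is minute 173, so data upload runs minute 173 to 173 + 20 = minute 193.
All tasks are finished once the last one completes. Finish times: Sample prep at 35, Lysis at 65, Incubation at 100, The centrifuge run at 98, Wash step at 143, Secondary incubation at 173, Quantification at 105, Data upload at 193. The latest is minute 193.

193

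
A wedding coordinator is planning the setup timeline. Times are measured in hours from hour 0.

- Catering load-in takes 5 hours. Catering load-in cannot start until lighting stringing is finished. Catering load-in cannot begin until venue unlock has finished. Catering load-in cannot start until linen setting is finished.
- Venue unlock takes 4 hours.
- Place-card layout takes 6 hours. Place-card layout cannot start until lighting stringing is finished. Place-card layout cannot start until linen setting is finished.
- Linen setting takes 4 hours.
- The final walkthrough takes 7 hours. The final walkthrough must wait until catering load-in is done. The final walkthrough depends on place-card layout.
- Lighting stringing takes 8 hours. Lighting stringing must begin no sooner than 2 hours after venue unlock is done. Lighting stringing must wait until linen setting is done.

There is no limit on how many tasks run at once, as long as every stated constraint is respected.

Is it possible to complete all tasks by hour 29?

Yes

Linen setting can start immediately at hour 0; it finishes at hour 4.
Nothing blocks venue unlock, so it runs from hour 0 to hour 4.
Lighting stringing has to wait for venue unlock (finishes hour 4, plus 2-hour gap → hour 6); linen setting (finishes hour 4). The latest of these is hour 6, so lighting stringing runs hour 6 to 6 + 8 = hour 14.
Place-card layout cannot start until lighting stringing (finishes hour 14); linen setting (finishes hour 4). The controlling bound is hour 14, so place-card layout finishes at 14 + 6 = hour 20.
Catering load-in has to wait for lighting stringing (finishes hour 14); venue unlock (finishes hour 4); linen setting (finishes hour 4). The latest of these is hour 14, so catering load-in runs hour 14 to 14 + 5 = hour 19.
The final walkthrough needs all of catering load-in (finishes hour 19); place-card layout (finishes hour 20). That puts its earliest start at hour 20; it finishes at 20 + 7 = hour 27.
Every task is finished by hour 27, which is no later than the deadline of 29, so the schedule is feasible.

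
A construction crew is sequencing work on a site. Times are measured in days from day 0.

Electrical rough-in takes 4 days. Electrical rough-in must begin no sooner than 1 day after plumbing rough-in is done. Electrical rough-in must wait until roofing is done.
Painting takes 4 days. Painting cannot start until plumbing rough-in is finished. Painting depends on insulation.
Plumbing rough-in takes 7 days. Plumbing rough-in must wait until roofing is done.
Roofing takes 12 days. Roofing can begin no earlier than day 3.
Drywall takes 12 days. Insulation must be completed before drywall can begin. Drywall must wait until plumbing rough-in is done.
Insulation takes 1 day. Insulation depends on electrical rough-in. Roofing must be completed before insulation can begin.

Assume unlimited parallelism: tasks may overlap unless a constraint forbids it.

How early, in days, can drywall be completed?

After its own release at day 3, roofing can start at day 3 and finishes at day 15.
After roofing (finishes day 15), plumbing rough-in can start at day 15 and finishes at day 22.
For electrical rough-in: plumbing rough-in (finishes day 22, plus 1-day gap → day 23); roofing (finishes day 15). Taking the maximum gives a start of day 23, and it finishes at 23 + 4 = day 27.
Insulation needs all of electrical rough-in (finishes day 27); roofing (finishes day 15). That puts its earliest start at day 27; it finishes at 27 + 1 = day 28.
Drywall needs all of insulation (finishes day 28); plumbing rough-in (finishes day 22). That puts its earliest start at day 28; it finishes at 28 + 12 = day 40.

40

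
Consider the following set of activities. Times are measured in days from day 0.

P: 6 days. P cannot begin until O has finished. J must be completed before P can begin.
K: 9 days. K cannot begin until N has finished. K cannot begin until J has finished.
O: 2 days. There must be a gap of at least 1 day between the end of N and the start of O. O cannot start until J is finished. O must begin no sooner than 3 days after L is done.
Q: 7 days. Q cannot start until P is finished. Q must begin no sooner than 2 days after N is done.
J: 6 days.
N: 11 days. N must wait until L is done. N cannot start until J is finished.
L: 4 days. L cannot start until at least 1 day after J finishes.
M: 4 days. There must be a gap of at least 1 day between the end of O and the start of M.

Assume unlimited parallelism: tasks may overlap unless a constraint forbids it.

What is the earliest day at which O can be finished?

25

J can start immediately at day 0; it finishes at day 6.
L cannot begin until J (finishes day 6, plus 1-day gap → day 7). It runs from day 7 to 7 + 4 = day 11.
N has to wait for L (finishes day 11); J (finishes day 6). The latest of these is day 11, so N runs day 11 to 11 + 11 = day 22.
O has to wait for N (finishes day 22, plus 1-day gap → day 23); J (finishes day 6); L (finishes day 11, plus 3-day gap → day 14). The latest of these is day 23, so O runs day 23 to 23 + 2 = day 25.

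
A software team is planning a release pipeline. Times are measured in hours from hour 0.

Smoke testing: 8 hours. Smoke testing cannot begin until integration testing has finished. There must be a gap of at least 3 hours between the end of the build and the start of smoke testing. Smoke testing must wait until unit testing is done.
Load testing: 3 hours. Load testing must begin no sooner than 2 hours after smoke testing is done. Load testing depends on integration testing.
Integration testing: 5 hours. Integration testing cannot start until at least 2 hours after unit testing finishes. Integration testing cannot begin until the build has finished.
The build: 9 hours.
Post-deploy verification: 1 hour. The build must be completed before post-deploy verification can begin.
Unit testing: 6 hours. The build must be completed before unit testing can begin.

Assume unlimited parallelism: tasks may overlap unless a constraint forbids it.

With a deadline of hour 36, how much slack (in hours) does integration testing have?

The build can start immediately at hour 0; it finishes at hour 9.
Unit testing waits on the build (finishes hour 9), so it starts at hour 9 and finishes at 9 + 6 = hour 15.
Integration testing cannot start until unit testing (finishes hour 15, plus 2-hour gap → hour 17); the build (finishes hour 9). The controlling bound is hour 17, so integration testing finishes at 17 + 5 = hour 22.

Working backward from the deadline:
Load testing has no dependents, so it just needs to finish by hour 36. Starting by 36 − 3 = hour 33 achieves that.
Since load testing (must start by hour 33, minus 2-hour gap → hour 31) depends on it, smoke testing must finish by hour 31. Backing off its 8-hour duration gives a latest start of hour 23.
For integration testing: smoke testing (must start by hour 23); load testing (must start by hour 33). The most restrictive is hour 23; with a 5-hour duration, integration testing must start by hour 18.
So integration testing can start as early as hour 17 and as late as hour 18, giving 18 − 17 = 1 hour of slack.

1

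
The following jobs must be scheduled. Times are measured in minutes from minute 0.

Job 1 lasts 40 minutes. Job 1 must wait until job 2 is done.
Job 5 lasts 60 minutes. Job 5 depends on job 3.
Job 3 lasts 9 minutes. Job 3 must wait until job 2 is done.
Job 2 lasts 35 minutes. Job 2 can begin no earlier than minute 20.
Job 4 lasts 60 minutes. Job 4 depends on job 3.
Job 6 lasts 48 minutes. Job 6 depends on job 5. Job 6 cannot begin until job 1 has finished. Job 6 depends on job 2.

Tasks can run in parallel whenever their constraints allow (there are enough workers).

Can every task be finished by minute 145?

After its own release at minute 20, job 2 can start at minute 20 and finishes at minute 55.
Job 3 waits on job 2 (finishes minute 55), so it starts at minute 55 and finishes at 55 + 9 = minute 64.
After job 3 (finishes minute 64), job 5 can start at minute 64 and finishes at minute 124.
Job 4 waits on job 3 (finishes minute 64), so it starts at minute 64 and finishes at 64 + 60 = minute 124.
After job 2 (finishes minute 55), job 1 can start at minute 55 and finishes at minute 95.
Job 6 has to wait for job 5 (finishes minute 124); job 1 (finishes minute 95); job 2 (finishes minute 55). The latest of these is minute 124, so job 6 runs minute 124 to 124 + 48 = minute 172.
The earliest everything can be done is minute 172, which is after the deadline of 145, so it is not possible.

No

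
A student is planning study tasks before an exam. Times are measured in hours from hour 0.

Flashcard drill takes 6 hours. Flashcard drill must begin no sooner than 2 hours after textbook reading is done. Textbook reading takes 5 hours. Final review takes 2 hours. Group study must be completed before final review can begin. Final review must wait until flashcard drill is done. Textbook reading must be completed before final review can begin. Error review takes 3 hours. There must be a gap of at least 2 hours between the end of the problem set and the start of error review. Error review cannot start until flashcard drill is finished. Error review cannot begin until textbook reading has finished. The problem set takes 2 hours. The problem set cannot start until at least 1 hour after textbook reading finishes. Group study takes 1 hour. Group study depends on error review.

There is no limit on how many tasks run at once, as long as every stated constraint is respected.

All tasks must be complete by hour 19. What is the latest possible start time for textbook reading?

0

Final review has no dependents, so it just needs to finish by hour 19. Starting by 19 − 2 = hour 17 achieves that.
Group study must finish before final review (must start by hour 17). With a 1-hour duration, group study must start by 17 − 1 = hour 16.
Error review has to be done before group study (must start by hour 16). That means finishing by hour 16, i.e. starting by 16 − 3 = hour 13.
The problem set must finish before error review (must start by hour 13, minus 2-hour gap → hour 11). With a 2-hour duration, the problem set must start by 11 − 2 = hour 9.
For flashcard drill: error review (must start by hour 13); final review (must start by hour 17). The most restrictive is hour 13; with a 6-hour duration, flashcard drill must start by hour 7.
For textbook reading: the problem set (must start by hour 9, minus 1-hour gap → hour 8); flashcard drill (must start by hour 7, minus 2-hour gap → hour 5); error review (must start by hour 13); final review (must start by hour 17). The most restrictive is hour 5; with a 5-hour duration, textbook reading must start by hour 0.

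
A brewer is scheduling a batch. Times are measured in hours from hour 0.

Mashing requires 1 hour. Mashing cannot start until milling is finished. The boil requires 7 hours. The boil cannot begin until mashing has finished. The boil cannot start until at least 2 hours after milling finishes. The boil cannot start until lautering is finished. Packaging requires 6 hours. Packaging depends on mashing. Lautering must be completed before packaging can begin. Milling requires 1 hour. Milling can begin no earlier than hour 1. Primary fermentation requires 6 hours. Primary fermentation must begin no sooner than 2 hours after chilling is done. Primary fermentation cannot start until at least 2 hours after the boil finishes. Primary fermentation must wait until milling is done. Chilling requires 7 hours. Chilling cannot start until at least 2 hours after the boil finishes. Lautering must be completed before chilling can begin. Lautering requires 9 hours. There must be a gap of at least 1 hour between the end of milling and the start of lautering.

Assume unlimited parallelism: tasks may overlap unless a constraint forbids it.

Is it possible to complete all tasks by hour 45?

Yes

Milling cannot begin until its own release at hour 1. It runs from hour 1 to 1 + 1 = hour 2.
Lautering cannot begin until milling (finishes hour 2, plus 1-hour gap → hour 3). It runs from hour 3 to 3 + 9 = hour 12.
After milling (finishes hour 2), mashing can start at hour 2 and finishes at hour 3.
Packaging needs all of mashing (finishes hour 3); lautering (finishes hour 12). That puts its earliest start at hour 12; it finishes at 12 + 6 = hour 18.
The boil needs all of mashing (finishes hour 3); milling (finishes hour 2, plus 2-hour gap → hour 4); lautering (finishes hour 12). That puts its earliest start at hour 12; it finishes at 12 + 7 = hour 19.
Chilling cannot start until the boil (finishes hour 19, plus 2-hour gap → hour 21); lautering (finishes hour 12). The controlling bound is hour 21, so chilling finishes at 21 + 7 = hour 28.
Primary fermentation has to wait for chilling (finishes hour 28, plus 2-hour gap → hour 30); the boil (finishes hour 19, plus 2-hour gap → hour 21); milling (finishes hour 2). The latest of these is hour 30, so primary fermentation runs hour 30 to 30 + 6 = hour 36.
Every task is finished by hour 36, which is no later than the deadline of 45, so the schedule is feasible.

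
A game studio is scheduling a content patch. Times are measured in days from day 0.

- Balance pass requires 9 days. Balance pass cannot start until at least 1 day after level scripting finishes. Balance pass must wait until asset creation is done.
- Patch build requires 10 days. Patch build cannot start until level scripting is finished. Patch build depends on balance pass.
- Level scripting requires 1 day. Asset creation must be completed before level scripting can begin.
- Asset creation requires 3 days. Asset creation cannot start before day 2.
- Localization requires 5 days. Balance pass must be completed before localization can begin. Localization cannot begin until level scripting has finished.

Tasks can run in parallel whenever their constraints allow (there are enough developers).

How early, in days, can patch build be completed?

Asset creation cannot begin until its own release at day 2. It runs from day 2 to 2 + 3 = day 5.
After asset creation (finishes day 5), level scripting can start at day 5 and finishes at day 6.
Balance pass has to wait for level scripting (finishes day 6, plus 1-day gap → day 7); asset creation (finishes day 5). The latest of these is day 7, so balance pass runs day 7 to 7 + 9 = day 16.
Patch build cannot start until level scripting (finishes day 6); balance pass (finishes day 16). The controlling bound is day 16, so patch build finishes at 16 + 10 = day 26.

26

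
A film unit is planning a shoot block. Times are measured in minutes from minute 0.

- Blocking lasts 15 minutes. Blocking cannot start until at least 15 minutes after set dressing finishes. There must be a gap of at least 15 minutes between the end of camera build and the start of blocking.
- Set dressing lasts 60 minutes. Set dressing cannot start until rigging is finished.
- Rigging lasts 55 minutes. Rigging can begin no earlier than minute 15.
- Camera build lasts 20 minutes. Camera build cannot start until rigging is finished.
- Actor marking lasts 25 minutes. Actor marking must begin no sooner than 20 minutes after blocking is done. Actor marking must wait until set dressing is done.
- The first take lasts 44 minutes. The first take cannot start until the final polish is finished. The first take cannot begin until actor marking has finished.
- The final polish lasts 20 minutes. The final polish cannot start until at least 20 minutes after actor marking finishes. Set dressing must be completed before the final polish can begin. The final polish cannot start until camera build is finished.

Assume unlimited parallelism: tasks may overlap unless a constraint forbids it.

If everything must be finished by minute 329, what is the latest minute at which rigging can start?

55

Nothing follows the first take; the deadline of minute 329 is its only limit. It must start by 329 − 44 = minute 285.
The final polish must finish before the first take (must start by minute 285). With a 20-minute duration, the final polish must start by 285 − 20 = minute 265.
For actor marking: the final polish (must start by minute 265, minus 20-minute gap → minute 245); the first take (must start by minute 285). The most restrictive is minute 245; with a 25-minute duration, actor marking must start by minute 220.
Blocking has to be done before actor marking (must start by minute 220, minus 20-minute gap → minute 200). That means finishing by minute 200, i.e. starting by 200 − 15 = minute 185.
Set dressing has several dependents: blocking (must start by minute 185, minus 15-minute gap → minute 170); actor marking (must start by minute 220); the final polish (must start by minute 265). The earliest of those limits is minute 170, so set dressing must start by 170 − 60 = minute 110.
Camera build feeds blocking (must start by minute 185, minus 15-minute gap → minute 170); the final polish (must start by minute 265). Taking the minimum, camera build must finish by minute 170 and start by 170 − 20 = minute 150.
For rigging: set dressing (must start by minute 110); camera build (must start by minute 150). The most restrictive is minute 110; with a 55-minute duration, rigging must start by minute 55.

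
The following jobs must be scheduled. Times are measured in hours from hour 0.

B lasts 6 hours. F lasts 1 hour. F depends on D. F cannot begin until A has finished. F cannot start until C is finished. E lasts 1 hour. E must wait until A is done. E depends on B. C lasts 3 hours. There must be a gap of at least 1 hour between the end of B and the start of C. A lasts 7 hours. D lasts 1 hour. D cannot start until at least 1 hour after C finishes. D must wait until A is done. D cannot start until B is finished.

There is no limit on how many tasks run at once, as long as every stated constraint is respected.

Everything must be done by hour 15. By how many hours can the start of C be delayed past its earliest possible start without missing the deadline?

B can start immediately at hour 0; it finishes at hour 6.
C cannot begin until B (finishes hour 6, plus 1-hour gap → hour 7). It runs from hour 7 to 7 + 3 = hour 10.

Working backward from the deadline:
F must finish by hour 15; it takes 1 hour, so it must start by 15 − 1 = hour 14.
Since F (must start by hour 14) depends on it, D must finish by hour 14. Backing off its 1-hour duration gives a latest start of hour 13.
For C: D (must start by hour 13, minus 1-hour gap → hour 12); F (must start by hour 14). The most restrictive is hour 12; with a 3-hour duration, C must start by hour 9.
So C can start as early as hour 7 and as late as hour 9, giving 9 − 7 = 2 hours of slack.

2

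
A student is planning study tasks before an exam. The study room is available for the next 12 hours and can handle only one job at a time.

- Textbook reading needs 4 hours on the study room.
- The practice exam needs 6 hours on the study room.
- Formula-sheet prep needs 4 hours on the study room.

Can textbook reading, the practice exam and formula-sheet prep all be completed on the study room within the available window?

Running back to back, the jobs need 4 + 6 + 4 = 14 hours on the study room.
Since 14 > 12, they cannot all fit.

No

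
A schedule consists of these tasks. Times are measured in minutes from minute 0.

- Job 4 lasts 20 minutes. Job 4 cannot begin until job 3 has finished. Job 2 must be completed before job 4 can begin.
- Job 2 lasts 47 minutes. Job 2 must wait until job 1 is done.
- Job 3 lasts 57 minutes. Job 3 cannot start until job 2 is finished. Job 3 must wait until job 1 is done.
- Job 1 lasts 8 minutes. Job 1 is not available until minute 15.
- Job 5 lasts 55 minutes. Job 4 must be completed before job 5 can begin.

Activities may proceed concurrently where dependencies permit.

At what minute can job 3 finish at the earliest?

Job 1 cannot begin until its own release at minute 15. It runs from minute 15 to 15 + 8 = minute 23.
Job 2 waits on job 1 (finishes minute 23), so it starts at minute 23 and finishes at 23 + 47 = minute 70.
Job 3 cannot start until job 2 (finishes minute 70); job 1 (finishes minute 23). The controlling bound is minute 70, so job 3 finishes at 70 + 57 = minute 127.

127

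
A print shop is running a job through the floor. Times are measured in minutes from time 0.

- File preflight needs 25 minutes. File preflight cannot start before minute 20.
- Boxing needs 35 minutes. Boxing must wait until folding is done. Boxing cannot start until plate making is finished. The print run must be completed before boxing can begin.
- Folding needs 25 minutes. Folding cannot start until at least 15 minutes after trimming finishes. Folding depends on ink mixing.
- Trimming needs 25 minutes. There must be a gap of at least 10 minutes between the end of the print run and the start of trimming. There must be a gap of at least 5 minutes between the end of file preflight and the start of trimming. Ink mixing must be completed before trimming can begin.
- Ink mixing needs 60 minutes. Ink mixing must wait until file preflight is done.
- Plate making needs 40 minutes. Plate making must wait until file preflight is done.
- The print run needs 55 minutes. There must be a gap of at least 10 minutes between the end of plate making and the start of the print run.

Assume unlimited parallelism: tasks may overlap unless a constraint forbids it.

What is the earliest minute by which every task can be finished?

260

File preflight cannot begin until its own release at minute 20. It runs from minute 20 to 20 + 25 = minute 45.
After file preflight (finishes minute 45), ink mixing can start at minute 45 and finishes at minute 105.
After file preflight (finishes minute 45), plate making can start at minute 45 and finishes at minute 85.
The print run waits on plate making (finishes minute 85, plus 10-minute gap → minute 95), so it starts at minute 95 and finishes at 95 + 55 = minute 150.
Trimming needs all of the print run (finishes minute 150, plus 10-minute gap → minute 160); file preflight (finishes minute 45, plus 5-minute gap → minute 50); ink mixing (finishes minute 105). That puts its earliest start at minute 160; it finishes at 160 + 25 = minute 185.
Folding needs all of trimming (finishes minute 185, plus 15-minute gap → minute 200); ink mixing (finishes minute 105). That puts its earliest start at minute 200; it finishes at 200 + 25 = minute 225.
Boxing has to wait for folding (finishes minute 225); plate making (finishes minute 85); the print run (finishes minute 150). The latest of these is minute 225, so boxing runs minute 225 to 225 + 35 = minute 260.
All tasks are finished once the last one completes. Finish times: File preflight at 45, Plate making at 85, Ink mixing at 105, The print run at 150, Trimming at 185, Folding at 225, Boxing at 260. The latest is minute 260.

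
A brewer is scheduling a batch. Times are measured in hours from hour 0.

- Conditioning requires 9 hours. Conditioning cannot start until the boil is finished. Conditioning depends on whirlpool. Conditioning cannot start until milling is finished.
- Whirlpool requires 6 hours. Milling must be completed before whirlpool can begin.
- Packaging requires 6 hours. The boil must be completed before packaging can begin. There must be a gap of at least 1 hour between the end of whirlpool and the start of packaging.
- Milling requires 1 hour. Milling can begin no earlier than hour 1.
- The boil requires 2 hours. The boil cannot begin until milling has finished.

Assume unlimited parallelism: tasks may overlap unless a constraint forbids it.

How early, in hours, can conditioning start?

8

Milling waits on its own release at hour 1, so it starts at hour 1 and finishes at 1 + 1 = hour 2.
Whirlpool cannot begin until milling (finishes hour 2). It runs from hour 2 to 2 + 6 = hour 8.
The boil cannot begin until milling (finishes hour 2). It runs from hour 2 to 2 + 2 = hour 4.
Conditioning waits on the boil (finishes hour 4); whirlpool (finishes hour 8); milling (finishes hour 2). The latest of these is hour 8, which is the earliest conditioning can start.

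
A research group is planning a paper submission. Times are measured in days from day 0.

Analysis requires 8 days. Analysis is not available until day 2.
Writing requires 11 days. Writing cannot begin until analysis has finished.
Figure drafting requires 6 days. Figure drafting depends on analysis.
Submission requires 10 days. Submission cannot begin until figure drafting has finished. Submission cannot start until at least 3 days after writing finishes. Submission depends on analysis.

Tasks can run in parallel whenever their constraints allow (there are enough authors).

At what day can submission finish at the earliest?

34

Analysis cannot begin until its own release at day 2. It runs from day 2 to 2 + 8 = day 10.
After analysis (finishes day 10), writing can start at day 10 and finishes at day 21.
Figure drafting cannot begin until analysis (finishes day 10). It runs from day 10 to 10 + 6 = day 16.
For submission: figure drafting (finishes day 16); writing (finishes day 21, plus 3-day gap → day 24); analysis (finishes day 10). Taking the maximum gives a start of day 24, and it finishes at 24 + 10 = day 34.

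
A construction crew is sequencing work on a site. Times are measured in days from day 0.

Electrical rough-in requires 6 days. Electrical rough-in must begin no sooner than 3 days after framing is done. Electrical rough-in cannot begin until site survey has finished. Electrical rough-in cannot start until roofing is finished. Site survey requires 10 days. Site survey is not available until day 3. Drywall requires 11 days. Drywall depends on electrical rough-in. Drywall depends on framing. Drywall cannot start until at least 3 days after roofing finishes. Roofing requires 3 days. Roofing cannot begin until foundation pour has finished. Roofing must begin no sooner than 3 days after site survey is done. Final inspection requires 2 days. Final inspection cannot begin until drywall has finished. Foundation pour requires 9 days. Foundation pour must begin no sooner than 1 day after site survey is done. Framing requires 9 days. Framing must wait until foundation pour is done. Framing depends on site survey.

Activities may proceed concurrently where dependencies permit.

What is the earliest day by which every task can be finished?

54

Site survey waits on its own release at day 3, so it starts at day 3 and finishes at 3 + 10 = day 13.
Foundation pour waits on site survey (finishes day 13, plus 1-day gap → day 14), so it starts at day 14 and finishes at 14 + 9 = day 23.
Roofing cannot start until foundation pour (finishes day 23); site survey (finishes day 13, plus 3-day gap → day 16). The controlling bound is day 23, so roofing finishes at 23 + 3 = day 26.
Framing cannot start until foundation pour (finishes day 23); site survey (finishes day 13). The controlling bound is day 23, so framing finishes at 23 + 9 = day 32.
For electrical rough-in: framing (finishes day 32, plus 3-day gap → day 35); site survey (finishes day 13); roofing (finishes day 26). Taking the maximum gives a start of day 35, and it finishes at 35 + 6 = day 41.
Drywall has to wait for electrical rough-in (finishes day 41); framing (finishes day 32); roofing (finishes day 26, plus 3-day gap → day 29). The latest of these is day 41, so drywall runs day 41 to 41 + 11 = day 52.
Final inspection cannot begin until drywall (finishes day 52). It runs from day 52 to 52 + 2 = day 54.
All tasks are finished once the last one completes. Finish times: Site survey at 13, Foundation pour at 23, Framing at 32, Roofing at 26, Electrical rough-in at 41, Drywall at 52, Final inspection at 54. The latest is day 54.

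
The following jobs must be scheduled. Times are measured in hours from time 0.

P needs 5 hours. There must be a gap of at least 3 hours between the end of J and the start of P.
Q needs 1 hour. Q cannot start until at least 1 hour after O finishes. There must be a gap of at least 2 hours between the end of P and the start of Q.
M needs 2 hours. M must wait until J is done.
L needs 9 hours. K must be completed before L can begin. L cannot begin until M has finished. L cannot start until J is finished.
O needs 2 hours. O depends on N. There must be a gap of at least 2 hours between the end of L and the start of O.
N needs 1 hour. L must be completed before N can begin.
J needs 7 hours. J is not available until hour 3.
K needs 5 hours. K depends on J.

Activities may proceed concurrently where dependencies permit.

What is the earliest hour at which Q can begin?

After its own release at hour 3, J can start at hour 3 and finishes at hour 10.
After J (finishes hour 10, plus 3-hour gap → hour 13), P can start at hour 13 and finishes at hour 18.
After J (finishes hour 10), M can start at hour 10 and finishes at hour 12.
K cannot begin until J (finishes hour 10). It runs from hour 10 to 10 + 5 = hour 15.
For L: K (finishes hour 15); M (finishes hour 12); J (finishes hour 10). Taking the maximum gives a start of hour 15, and it finishes at 15 + 9 = hour 24.
N cannot begin until L (finishes hour 24). It runs from hour 24 to 24 + 1 = hour 25.
O needs all of N (finishes hour 25); L (finishes hour 24, plus 2-hour gap → hour 26). That puts its earliest start at hour 26; it finishes at 26 + 2 = hour 28.
Q waits on O (finishes hour 28, plus 1-hour gap → hour 29); P (finishes hour 18, plus 2-hour gap → hour 20). The latest of these is hour 29, which is the earliest Q can start.

29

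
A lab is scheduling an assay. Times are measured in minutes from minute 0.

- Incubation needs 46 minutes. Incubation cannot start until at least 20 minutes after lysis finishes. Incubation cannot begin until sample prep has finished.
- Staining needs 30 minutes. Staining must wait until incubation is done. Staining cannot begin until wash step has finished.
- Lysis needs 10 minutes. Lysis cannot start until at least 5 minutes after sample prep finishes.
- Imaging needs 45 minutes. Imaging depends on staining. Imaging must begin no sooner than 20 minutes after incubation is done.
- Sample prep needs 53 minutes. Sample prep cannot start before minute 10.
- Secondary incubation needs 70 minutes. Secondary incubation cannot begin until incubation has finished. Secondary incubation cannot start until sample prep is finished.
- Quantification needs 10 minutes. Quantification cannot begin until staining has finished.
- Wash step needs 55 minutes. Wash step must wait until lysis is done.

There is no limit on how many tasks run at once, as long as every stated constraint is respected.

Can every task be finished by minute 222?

Yes

After its own release at minute 10, sample prep can start at minute 10 and finishes at minute 63.
After sample prep (finishes minute 63, plus 5-minute gap → minute 68), lysis can start at minute 68 and finishes at minute 78.
After lysis (finishes minute 78), wash step can start at minute 78 and finishes at minute 133.
For incubation: lysis (finishes minute 78, plus 20-minute gap → minute 98); sample prep (finishes minute 63). Taking the maximum gives a start of minute 98, and it finishes at 98 + 46 = minute 144.
For secondary incubation: incubation (finishes minute 144); sample prep (finishes minute 63). Taking the maximum gives a start of minute 144, and it finishes at 144 + 70 = minute 214.
Staining has to wait for incubation (finishes minute 144); wash step (finishes minute 133). The latest of these is minute 144, so staining runs minute 144 to 144 + 30 = minute 174.
After staining (finishes minute 174), quantification can start at minute 174 and finishes at minute 184.
Imaging cannot start until staining (finishes minute 174); incubation (finishes minute 144, plus 20-minute gap → minute 164). The controlling bound is minute 174, so imaging finishes at 174 + 45 = minute 219.
Every task is finished by minute 219, which is no later than the deadline of 222, so the schedule is feasible.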